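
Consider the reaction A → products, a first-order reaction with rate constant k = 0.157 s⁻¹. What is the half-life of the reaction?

4.415 s

Step 1: For a first-order reaction, t₁/₂ = ln(2)/k
Step 2: t₁/₂ = ln(2)/0.157
Step 3: t₁/₂ = 0.6931/0.157 = 4.415 s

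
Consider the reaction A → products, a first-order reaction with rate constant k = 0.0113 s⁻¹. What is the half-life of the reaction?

61.34 s

Step 1: For a first-order reaction, t₁/₂ = ln(2)/k
Step 2: t₁/₂ = ln(2)/0.0113
Step 3: t₁/₂ = 0.6931/0.0113 = 61.34 s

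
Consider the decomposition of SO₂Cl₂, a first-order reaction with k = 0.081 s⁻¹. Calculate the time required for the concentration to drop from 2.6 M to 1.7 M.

5.245 s

Step 1: For first-order: t = ln([SO₂Cl₂]₀/[SO₂Cl₂])/k
Step 2: t = ln(2.6/1.7)/0.081
Step 3: t = ln(1.529)/0.081
Step 4: t = 0.4249/0.081 = 5.245 s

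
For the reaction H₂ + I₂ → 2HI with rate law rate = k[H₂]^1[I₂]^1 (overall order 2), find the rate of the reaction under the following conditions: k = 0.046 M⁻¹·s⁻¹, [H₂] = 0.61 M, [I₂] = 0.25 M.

0.007015 M/s

Step 1: The rate law is rate = k[H₂]^1[I₂]^1, overall order = 1+1 = 2
Step 2: Substitute values: rate = 0.046 × (0.61)^1 × (0.25)^1
Step 3: rate = 0.046 × 0.61 × 0.25 = 0.007015 M/s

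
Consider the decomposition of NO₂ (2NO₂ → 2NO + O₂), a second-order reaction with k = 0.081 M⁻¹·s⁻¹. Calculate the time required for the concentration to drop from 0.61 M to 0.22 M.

35.88 s

Step 1: For second-order: t = (1/[NO₂] - 1/[NO₂]₀)/k
Step 2: t = (1/0.22 - 1/0.61)/0.081
Step 3: t = (4.545 - 1.639)/0.081
Step 4: t = 2.906/0.081 = 35.88 s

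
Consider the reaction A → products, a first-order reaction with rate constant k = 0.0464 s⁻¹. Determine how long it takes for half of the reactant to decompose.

14.94 s

Step 1: For a first-order reaction, t₁/₂ = ln(2)/k
Step 2: t₁/₂ = ln(2)/0.0464
Step 3: t₁/₂ = 0.6931/0.0464 = 14.94 s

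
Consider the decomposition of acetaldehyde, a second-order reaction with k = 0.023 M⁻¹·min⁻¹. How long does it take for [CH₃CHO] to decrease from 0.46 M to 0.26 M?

72.71 min

Step 1: For second-order: t = (1/[CH₃CHO] - 1/[CH₃CHO]₀)/k
Step 2: t = (1/0.26 - 1/0.46)/0.023
Step 3: t = (3.846 - 2.174)/0.023
Step 4: t = 1.672/0.023 = 72.71 min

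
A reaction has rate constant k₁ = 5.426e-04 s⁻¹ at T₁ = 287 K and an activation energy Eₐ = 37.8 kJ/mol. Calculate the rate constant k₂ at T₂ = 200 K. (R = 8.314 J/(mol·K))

5.517e-07 s⁻¹

Step 1: Use the two-temperature Arrhenius form: ln(k₂/k₁) = -Eₐ/R × (1/T₂ - 1/T₁)
Step 2: Convert Eₐ to J/mol: 37.8 kJ/mol = 37800 J/mol
Step 3: 1/T₂ - 1/T₁ = 1/200 - 1/287 = 1.515679e-03 K⁻¹
Step 4: ln(k₂/k₁) = -37800/8.314 × 1.515679e-03 = -6.89111
Step 5: k₂ = k₁ × exp(-6.89111) = 5.426e-04 × 1.01678e-03 = 5.517e-07 s⁻¹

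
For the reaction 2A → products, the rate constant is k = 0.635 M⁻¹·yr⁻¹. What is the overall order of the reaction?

second order (2)

Step 1: The units of k for an nth-order reaction are (concentration)^(1-n)·(time)⁻¹.
Step 2: Here k has units M⁻¹·yr⁻¹, so the concentration exponent is -1.
Step 3: 1 - n = -1 ⇒ n = 2. The reaction is second order.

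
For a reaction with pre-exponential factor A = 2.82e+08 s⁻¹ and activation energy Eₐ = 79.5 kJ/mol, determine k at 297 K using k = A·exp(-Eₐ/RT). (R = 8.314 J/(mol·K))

2.94e-06 s⁻¹

Step 1: Use the Arrhenius equation: k = A × exp(-Eₐ/RT)
Step 2: Convert Eₐ to J/mol: 79.5 kJ/mol = 79500 J/mol
Step 3: Calculate the exponent: -Eₐ/(RT) = -79500/(8.314 × 297) = -32.19591
Step 4: k = 2.82e+08 × exp(-32.19591)
Step 5: k = 2.82e+08 × 1.04110e-14 = 2.9359e-06 s⁻¹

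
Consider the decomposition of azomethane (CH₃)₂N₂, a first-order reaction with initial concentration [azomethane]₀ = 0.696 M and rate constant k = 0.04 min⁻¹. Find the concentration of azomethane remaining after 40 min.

0.1405 M

Step 1: For a first-order reaction: [azomethane] = [azomethane]₀ × e^(-kt)
Step 2: [azomethane] = 0.696 × e^(-0.04 × 40)
Step 3: [azomethane] = 0.696 × e^(-1.6)
Step 4: [azomethane] = 0.696 × 0.201897 = 0.1405 M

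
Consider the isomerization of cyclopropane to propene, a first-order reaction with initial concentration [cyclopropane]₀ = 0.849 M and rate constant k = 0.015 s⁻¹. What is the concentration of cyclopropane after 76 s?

0.2715 M

Step 1: For a first-order reaction: [cyclopropane] = [cyclopropane]₀ × e^(-kt)
Step 2: [cyclopropane] = 0.849 × e^(-0.015 × 76)
Step 3: [cyclopropane] = 0.849 × e^(-1.14)
Step 4: [cyclopropane] = 0.849 × 0.319819 = 0.2715 M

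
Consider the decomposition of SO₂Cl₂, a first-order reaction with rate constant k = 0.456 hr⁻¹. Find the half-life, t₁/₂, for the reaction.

1.52 hr

Step 1: For a first-order reaction, t₁/₂ = ln(2)/k
Step 2: t₁/₂ = ln(2)/0.456
Step 3: t₁/₂ = 0.6931/0.456 = 1.52 hr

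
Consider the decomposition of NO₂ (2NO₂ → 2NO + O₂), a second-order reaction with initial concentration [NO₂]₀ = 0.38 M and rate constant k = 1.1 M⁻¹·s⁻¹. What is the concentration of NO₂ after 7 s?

0.09679 M

Step 1: For a second-order reaction: 1/[NO₂] = 1/[NO₂]₀ + kt
Step 2: 1/[NO₂] = 1/0.38 + 1.1 × 7
Step 3: 1/[NO₂] = 2.632 + 7.7 = 10.33
Step 4: [NO₂] = 1/10.33 = 0.09679 M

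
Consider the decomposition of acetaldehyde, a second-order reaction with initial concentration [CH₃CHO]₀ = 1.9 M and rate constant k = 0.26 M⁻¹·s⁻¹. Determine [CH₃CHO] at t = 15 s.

0.2259 M

Step 1: For a second-order reaction: 1/[CH₃CHO] = 1/[CH₃CHO]₀ + kt
Step 2: 1/[CH₃CHO] = 1/1.9 + 0.26 × 15
Step 3: 1/[CH₃CHO] = 0.5263 + 3.9 = 4.426
Step 4: [CH₃CHO] = 1/4.426 = 0.2259 M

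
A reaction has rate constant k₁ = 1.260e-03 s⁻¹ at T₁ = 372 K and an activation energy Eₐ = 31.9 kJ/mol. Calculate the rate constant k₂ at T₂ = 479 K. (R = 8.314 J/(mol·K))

1.262e-02 s⁻¹

Step 1: Use the two-temperature Arrhenius form: ln(k₂/k₁) = -Eₐ/R × (1/T₂ - 1/T₁)
Step 2: Convert Eₐ to J/mol: 31.9 kJ/mol = 31900 J/mol
Step 3: 1/T₂ - 1/T₁ = 1/479 - 1/372 = -6.004894e-04 K⁻¹
Step 4: ln(k₂/k₁) = -31900/8.314 × -6.004894e-04 = 2.30402
Step 5: k₂ = k₁ × exp(2.30402) = 1.260e-03 × 1.00144e+01 = 1.262e-02 s⁻¹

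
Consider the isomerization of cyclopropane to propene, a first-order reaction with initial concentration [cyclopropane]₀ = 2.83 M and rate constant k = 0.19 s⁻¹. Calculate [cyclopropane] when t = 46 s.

0.000453 M

Step 1: For a first-order reaction: [cyclopropane] = [cyclopropane]₀ × e^(-kt)
Step 2: [cyclopropane] = 2.83 × e^(-0.19 × 46)
Step 3: [cyclopropane] = 2.83 × e^(-8.74)
Step 4: [cyclopropane] = 2.83 × 0.000160054 = 0.000453 M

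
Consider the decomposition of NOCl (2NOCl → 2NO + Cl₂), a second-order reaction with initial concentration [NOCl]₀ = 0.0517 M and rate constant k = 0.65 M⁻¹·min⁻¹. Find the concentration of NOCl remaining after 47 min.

0.02004 M

Step 1: For a second-order reaction: 1/[NOCl] = 1/[NOCl]₀ + kt
Step 2: 1/[NOCl] = 1/0.0517 + 0.65 × 47
Step 3: 1/[NOCl] = 19.34 + 30.55 = 49.89
Step 4: [NOCl] = 1/49.89 = 0.02004 M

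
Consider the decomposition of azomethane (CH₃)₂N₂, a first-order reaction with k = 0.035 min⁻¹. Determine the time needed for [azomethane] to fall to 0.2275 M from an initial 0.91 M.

39.61 min

Step 1: For first-order: t = ln([azomethane]₀/[azomethane])/k
Step 2: t = ln(0.91/0.2275)/0.035
Step 3: t = ln(4)/0.035
Step 4: t = 1.386/0.035 = 39.61 min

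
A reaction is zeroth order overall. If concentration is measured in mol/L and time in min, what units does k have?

mol/L·min⁻¹

Step 1: For overall order n, rate = k × (concentration)^n.
Step 2: Rate has units mol/L·min⁻¹; concentration term has units (mol/L)^0.
Step 3: k = rate / (concentration)^n, so units of k = (mol/L)^(1-0)·min⁻¹ = mol/L·min⁻¹.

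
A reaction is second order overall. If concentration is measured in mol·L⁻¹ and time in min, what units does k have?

(mol·L⁻¹)⁻¹·min⁻¹

Step 1: For overall order n, rate = k × (concentration)^n.
Step 2: Rate has units mol·L⁻¹·min⁻¹; concentration term has units (mol·L⁻¹)^2.
Step 3: k = rate / (concentration)^n, so units of k = (mol·L⁻¹)^(1-2)·min⁻¹ = (mol·L⁻¹)⁻¹·min⁻¹.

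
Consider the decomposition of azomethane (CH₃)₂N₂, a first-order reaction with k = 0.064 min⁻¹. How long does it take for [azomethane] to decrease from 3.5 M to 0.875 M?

21.66 min

Step 1: For first-order: t = ln([azomethane]₀/[azomethane])/k
Step 2: t = ln(3.5/0.875)/0.064
Step 3: t = ln(4)/0.064
Step 4: t = 1.386/0.064 = 21.66 min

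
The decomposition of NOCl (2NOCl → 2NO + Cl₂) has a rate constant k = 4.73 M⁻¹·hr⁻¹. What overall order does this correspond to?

second order (2)

Step 1: The units of k for an nth-order reaction are (concentration)^(1-n)·(time)⁻¹.
Step 2: Here k has units M⁻¹·hr⁻¹, so the concentration exponent is -1.
Step 3: 1 - n = -1 ⇒ n = 2. The reaction is second order.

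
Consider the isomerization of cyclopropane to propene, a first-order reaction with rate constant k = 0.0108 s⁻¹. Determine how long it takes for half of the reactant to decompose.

64.18 s

Step 1: For a first-order reaction, t₁/₂ = ln(2)/k
Step 2: t₁/₂ = ln(2)/0.0108
Step 3: t₁/₂ = 0.6931/0.0108 = 64.18 s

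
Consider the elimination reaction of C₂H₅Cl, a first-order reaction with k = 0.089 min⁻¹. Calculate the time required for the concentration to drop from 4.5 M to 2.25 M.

7.788 min

Step 1: For first-order: t = ln([C₂H₅Cl]₀/[C₂H₅Cl])/k
Step 2: t = ln(4.5/2.25)/0.089
Step 3: t = ln(2)/0.089
Step 4: t = 0.6931/0.089 = 7.788 min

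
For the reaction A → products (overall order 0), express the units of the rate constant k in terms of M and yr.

M·yr⁻¹

Step 1: For overall order n, rate = k × (concentration)^n.
Step 2: Rate has units M·yr⁻¹; concentration term has units M^0.
Step 3: k = rate / (concentration)^n, so units of k = M^(1-0)·yr⁻¹ = M·yr⁻¹.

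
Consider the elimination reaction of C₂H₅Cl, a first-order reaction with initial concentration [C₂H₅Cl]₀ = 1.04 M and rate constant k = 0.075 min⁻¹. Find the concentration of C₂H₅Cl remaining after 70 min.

0.005457 M

Step 1: For a first-order reaction: [C₂H₅Cl] = [C₂H₅Cl]₀ × e^(-kt)
Step 2: [C₂H₅Cl] = 1.04 × e^(-0.075 × 70)
Step 3: [C₂H₅Cl] = 1.04 × e^(-5.25)
Step 4: [C₂H₅Cl] = 1.04 × 0.00524752 = 0.005457 M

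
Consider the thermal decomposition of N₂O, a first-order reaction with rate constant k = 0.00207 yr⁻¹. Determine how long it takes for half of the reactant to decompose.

334.9 yr

Step 1: For a first-order reaction, t₁/₂ = ln(2)/k
Step 2: t₁/₂ = ln(2)/0.00207
Step 3: t₁/₂ = 0.6931/0.00207 = 334.9 yr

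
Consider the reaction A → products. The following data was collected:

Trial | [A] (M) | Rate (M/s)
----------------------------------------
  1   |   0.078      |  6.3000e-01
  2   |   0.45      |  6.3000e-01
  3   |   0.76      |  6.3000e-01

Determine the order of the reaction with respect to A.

zeroth order (0)

Step 1: Compare trials - when concentration changes, rate stays constant.
Step 2: rate₂/rate₁ = 6.3000e-01/6.3000e-01 = 1
Step 3: [A]₂/[A]₁ = 0.45/0.078 = 5.769
Step 4: Since rate ratio ≈ (conc ratio)^0, the reaction is zeroth order.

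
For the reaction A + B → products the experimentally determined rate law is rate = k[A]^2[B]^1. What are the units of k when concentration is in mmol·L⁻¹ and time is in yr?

(mmol·L⁻¹)⁻²·yr⁻¹

Step 1: Overall order = 2 + 1 = 3.
Step 2: rate has units mmol·L⁻¹·yr⁻¹; [A]^2[B]^1 has units (mmol·L⁻¹)^3.
Step 3: k = rate/([A]^2[B]^1), so units of k = (mmol·L⁻¹)^(1-3)·yr⁻¹ = (mmol·L⁻¹)⁻²·yr⁻¹.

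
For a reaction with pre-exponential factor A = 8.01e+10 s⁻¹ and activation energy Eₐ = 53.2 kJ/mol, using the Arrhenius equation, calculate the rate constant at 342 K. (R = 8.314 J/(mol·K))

6.00e+02 s⁻¹

Step 1: Use the Arrhenius equation: k = A × exp(-Eₐ/RT)
Step 2: Convert Eₐ to J/mol: 53.2 kJ/mol = 53200 J/mol
Step 3: Calculate the exponent: -Eₐ/(RT) = -53200/(8.314 × 342) = -18.71007
Step 4: k = 8.01e+10 × exp(-18.71007)
Step 5: k = 8.01e+10 × 7.48721e-09 = 5.9973e+02 s⁻¹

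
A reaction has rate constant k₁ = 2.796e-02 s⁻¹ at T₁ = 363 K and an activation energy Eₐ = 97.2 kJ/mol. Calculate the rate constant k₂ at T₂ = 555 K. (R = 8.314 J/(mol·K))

1.929e+03 s⁻¹

Step 1: Use the two-temperature Arrhenius form: ln(k₂/k₁) = -Eₐ/R × (1/T₂ - 1/T₁)
Step 2: Convert Eₐ to J/mol: 97.2 kJ/mol = 97200 J/mol
Step 3: 1/T₂ - 1/T₁ = 1/555 - 1/363 = -9.530191e-04 K⁻¹
Step 4: ln(k₂/k₁) = -97200/8.314 × -9.530191e-04 = 11.14186
Step 5: k₂ = k₁ × exp(11.14186) = 2.796e-02 × 6.89999e+04 = 1.929e+03 s⁻¹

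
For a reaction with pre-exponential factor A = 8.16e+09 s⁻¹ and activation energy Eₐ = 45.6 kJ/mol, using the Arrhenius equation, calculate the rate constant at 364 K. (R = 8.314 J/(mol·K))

2.33e+03 s⁻¹

Step 1: Use the Arrhenius equation: k = A × exp(-Eₐ/RT)
Step 2: Convert Eₐ to J/mol: 45.6 kJ/mol = 45600 J/mol
Step 3: Calculate the exponent: -Eₐ/(RT) = -45600/(8.314 × 364) = -15.06792
Step 4: k = 8.16e+09 × exp(-15.06792)
Step 5: k = 8.16e+09 × 2.85815e-07 = 2.3323e+03 s⁻¹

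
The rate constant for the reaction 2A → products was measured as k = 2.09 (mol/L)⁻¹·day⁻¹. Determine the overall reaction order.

second order (2)

Step 1: The units of k for an nth-order reaction are (concentration)^(1-n)·(time)⁻¹.
Step 2: Here k has units (mol/L)⁻¹·day⁻¹, so the concentration exponent is -1.
Step 3: 1 - n = -1 ⇒ n = 2. The reaction is second order.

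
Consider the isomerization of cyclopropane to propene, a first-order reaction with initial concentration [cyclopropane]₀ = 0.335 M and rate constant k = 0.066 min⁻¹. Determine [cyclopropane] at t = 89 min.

0.0009419 M

Step 1: For a first-order reaction: [cyclopropane] = [cyclopropane]₀ × e^(-kt)
Step 2: [cyclopropane] = 0.335 × e^(-0.066 × 89)
Step 3: [cyclopropane] = 0.335 × e^(-5.874)
Step 4: [cyclopropane] = 0.335 × 0.0028116 = 0.0009419 M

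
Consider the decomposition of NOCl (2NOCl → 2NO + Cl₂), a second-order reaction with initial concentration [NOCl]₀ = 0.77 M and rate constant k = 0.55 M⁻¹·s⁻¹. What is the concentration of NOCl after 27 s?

0.06192 M

Step 1: For a second-order reaction: 1/[NOCl] = 1/[NOCl]₀ + kt
Step 2: 1/[NOCl] = 1/0.77 + 0.55 × 27
Step 3: 1/[NOCl] = 1.299 + 14.85 = 16.15
Step 4: [NOCl] = 1/16.15 = 0.06192 M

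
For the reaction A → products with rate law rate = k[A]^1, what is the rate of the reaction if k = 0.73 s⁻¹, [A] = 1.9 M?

1.387 M/s

Step 1: Identify the rate law: rate = k[A]^1
Step 2: Substitute values: rate = 0.73 × (1.9)^1
Step 3: Calculate: rate = 0.73 × 1.9 = 1.387 M/s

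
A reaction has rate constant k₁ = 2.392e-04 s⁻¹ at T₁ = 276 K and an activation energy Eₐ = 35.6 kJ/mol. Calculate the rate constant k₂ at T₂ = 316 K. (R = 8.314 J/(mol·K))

1.705e-03 s⁻¹

Step 1: Use the two-temperature Arrhenius form: ln(k₂/k₁) = -Eₐ/R × (1/T₂ - 1/T₁)
Step 2: Convert Eₐ to J/mol: 35.6 kJ/mol = 35600 J/mol
Step 3: 1/T₂ - 1/T₁ = 1/316 - 1/276 = -4.586314e-04 K⁻¹
Step 4: ln(k₂/k₁) = -35600/8.314 × -4.586314e-04 = 1.96383
Step 5: k₂ = k₁ × exp(1.96383) = 2.392e-04 × 7.12657e+00 = 1.705e-03 s⁻¹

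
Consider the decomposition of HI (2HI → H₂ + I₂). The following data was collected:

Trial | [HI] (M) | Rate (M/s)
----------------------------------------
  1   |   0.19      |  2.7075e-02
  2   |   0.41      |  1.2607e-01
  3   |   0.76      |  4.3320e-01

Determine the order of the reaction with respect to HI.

second order (2)

Step 1: Compare trials to find order n where rate₂/rate₁ = ([HI]₂/[HI]₁)^n
Step 2: rate₂/rate₁ = 1.2607e-01/2.7075e-02 = 4.657
Step 3: [HI]₂/[HI]₁ = 0.41/0.19 = 2.158
Step 4: n = ln(4.657)/ln(2.158) = 2.00 ≈ 2
Step 5: The reaction is second order in HI.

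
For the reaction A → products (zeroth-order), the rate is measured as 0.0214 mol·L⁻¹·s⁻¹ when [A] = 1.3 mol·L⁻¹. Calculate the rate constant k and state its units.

0.0214 mol·L⁻¹·s⁻¹

Step 1: For a zeroth-order reaction, rate = k (independent of concentration).
Step 2: k = rate = 0.0214 mol·L⁻¹·s⁻¹.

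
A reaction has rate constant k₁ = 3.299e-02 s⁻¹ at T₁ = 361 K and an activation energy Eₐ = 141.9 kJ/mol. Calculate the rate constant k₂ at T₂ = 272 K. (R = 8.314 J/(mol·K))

6.308e-09 s⁻¹

Step 1: Use the two-temperature Arrhenius form: ln(k₂/k₁) = -Eₐ/R × (1/T₂ - 1/T₁)
Step 2: Convert Eₐ to J/mol: 141.9 kJ/mol = 141900 J/mol
Step 3: 1/T₂ - 1/T₁ = 1/272 - 1/361 = 9.063875e-04 K⁻¹
Step 4: ln(k₂/k₁) = -141900/8.314 × 9.063875e-04 = -15.46986
Step 5: k₂ = k₁ × exp(-15.46986) = 3.299e-02 × 1.91216e-07 = 6.308e-09 s⁻¹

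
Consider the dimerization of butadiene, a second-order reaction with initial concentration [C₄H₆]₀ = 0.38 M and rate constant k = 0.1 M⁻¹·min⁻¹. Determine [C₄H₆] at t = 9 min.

0.2832 M

Step 1: For a second-order reaction: 1/[C₄H₆] = 1/[C₄H₆]₀ + kt
Step 2: 1/[C₄H₆] = 1/0.38 + 0.1 × 9
Step 3: 1/[C₄H₆] = 2.632 + 0.9 = 3.532
Step 4: [C₄H₆] = 1/3.532 = 0.2832 M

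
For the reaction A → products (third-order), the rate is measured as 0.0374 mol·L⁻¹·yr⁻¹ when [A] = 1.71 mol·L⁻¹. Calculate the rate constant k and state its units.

0.00748 (mol·L⁻¹)⁻²·yr⁻¹

Step 1: rate = k[A]^3, so k = rate / [A]^3.
Step 2: k = 0.0374 / (1.71)^3 = 0.0374 / 5.
Step 3: k = 0.00748 (mol·L⁻¹)⁻²·yr⁻¹.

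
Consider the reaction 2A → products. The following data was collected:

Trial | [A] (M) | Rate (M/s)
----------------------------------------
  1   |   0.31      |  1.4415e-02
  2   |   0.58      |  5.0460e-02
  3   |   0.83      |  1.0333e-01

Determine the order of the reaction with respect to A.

second order (2)

Step 1: Compare trials to find order n where rate₂/rate₁ = ([A]₂/[A]₁)^n
Step 2: rate₂/rate₁ = 5.0460e-02/1.4415e-02 = 3.501
Step 3: [A]₂/[A]₁ = 0.58/0.31 = 1.871
Step 4: n = ln(3.501)/ln(1.871) = 2.00 ≈ 2
Step 5: The reaction is second order in A.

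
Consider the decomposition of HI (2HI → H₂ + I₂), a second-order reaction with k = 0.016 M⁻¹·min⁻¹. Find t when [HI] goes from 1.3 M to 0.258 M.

194.2 min

Step 1: For second-order: t = (1/[HI] - 1/[HI]₀)/k
Step 2: t = (1/0.258 - 1/1.3)/0.016
Step 3: t = (3.876 - 0.7692)/0.016
Step 4: t = 3.107/0.016 = 194.2 min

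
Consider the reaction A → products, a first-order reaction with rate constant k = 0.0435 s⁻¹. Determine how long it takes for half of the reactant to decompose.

15.93 s

Step 1: For a first-order reaction, t₁/₂ = ln(2)/k
Step 2: t₁/₂ = ln(2)/0.0435
Step 3: t₁/₂ = 0.6931/0.0435 = 15.93 s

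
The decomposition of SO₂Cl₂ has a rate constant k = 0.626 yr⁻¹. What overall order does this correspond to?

first order (1)

Step 1: The units of k for an nth-order reaction are (concentration)^(1-n)·(time)⁻¹.
Step 2: Here k has units yr⁻¹, so the concentration exponent is 0.
Step 3: 1 - n = 0 ⇒ n = 1. The reaction is first order.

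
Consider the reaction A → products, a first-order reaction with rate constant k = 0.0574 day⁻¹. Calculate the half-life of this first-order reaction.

12.08 day

Step 1: For a first-order reaction, t₁/₂ = ln(2)/k
Step 2: t₁/₂ = ln(2)/0.0574
Step 3: t₁/₂ = 0.6931/0.0574 = 12.08 day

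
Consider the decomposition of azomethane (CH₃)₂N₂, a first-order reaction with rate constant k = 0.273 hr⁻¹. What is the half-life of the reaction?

2.539 hr

Step 1: For a first-order reaction, t₁/₂ = ln(2)/k
Step 2: t₁/₂ = ln(2)/0.273
Step 3: t₁/₂ = 0.6931/0.273 = 2.539 hr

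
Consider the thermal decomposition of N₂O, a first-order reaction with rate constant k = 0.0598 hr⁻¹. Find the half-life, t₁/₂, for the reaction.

11.59 hr

Step 1: For a first-order reaction, t₁/₂ = ln(2)/k
Step 2: t₁/₂ = ln(2)/0.0598
Step 3: t₁/₂ = 0.6931/0.0598 = 11.59 hr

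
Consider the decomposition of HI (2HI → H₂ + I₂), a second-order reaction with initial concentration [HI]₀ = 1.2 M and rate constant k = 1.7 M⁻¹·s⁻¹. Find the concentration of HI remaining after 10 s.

0.05607 M

Step 1: For a second-order reaction: 1/[HI] = 1/[HI]₀ + kt
Step 2: 1/[HI] = 1/1.2 + 1.7 × 10
Step 3: 1/[HI] = 0.8333 + 17 = 17.83
Step 4: [HI] = 1/17.83 = 0.05607 M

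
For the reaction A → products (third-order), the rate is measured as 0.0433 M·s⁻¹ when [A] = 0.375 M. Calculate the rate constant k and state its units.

0.8211 M⁻²·s⁻¹

Step 1: rate = k[A]^3, so k = rate / [A]^3.
Step 2: k = 0.0433 / (0.375)^3 = 0.0433 / 0.05273.
Step 3: k = 0.8211 M⁻²·s⁻¹.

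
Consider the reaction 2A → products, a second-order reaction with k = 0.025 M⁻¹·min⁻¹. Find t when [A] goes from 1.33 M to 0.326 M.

92.62 min

Step 1: For second-order: t = (1/[A] - 1/[A]₀)/k
Step 2: t = (1/0.326 - 1/1.33)/0.025
Step 3: t = (3.067 - 0.7519)/0.025
Step 4: t = 2.316/0.025 = 92.62 min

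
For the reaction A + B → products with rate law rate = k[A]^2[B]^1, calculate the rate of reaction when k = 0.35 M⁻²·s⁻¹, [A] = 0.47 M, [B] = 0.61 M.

0.04716 M/s

Step 1: The rate law is rate = k[A]^2[B]^1
Step 2: Substitute: rate = 0.35 × (0.47)^2 × (0.61)^1
Step 3: rate = 0.35 × 0.2209 × 0.61 = 0.0471621 M/s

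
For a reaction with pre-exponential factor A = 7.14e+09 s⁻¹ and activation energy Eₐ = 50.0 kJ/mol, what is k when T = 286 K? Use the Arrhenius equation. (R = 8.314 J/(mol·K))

5.27e+00 s⁻¹

Step 1: Use the Arrhenius equation: k = A × exp(-Eₐ/RT)
Step 2: Convert Eₐ to J/mol: 50.0 kJ/mol = 50000 J/mol
Step 3: Calculate the exponent: -Eₐ/(RT) = -50000/(8.314 × 286) = -21.02781
Step 4: k = 7.14e+09 × exp(-21.02781)
Step 5: k = 7.14e+09 × 7.37459e-10 = 5.2655e+00 s⁻¹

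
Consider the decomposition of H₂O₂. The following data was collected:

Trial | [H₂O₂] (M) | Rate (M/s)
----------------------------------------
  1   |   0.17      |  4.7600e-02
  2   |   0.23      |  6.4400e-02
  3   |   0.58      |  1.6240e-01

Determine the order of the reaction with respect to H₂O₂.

first order (1)

Step 1: Compare trials to find order n where rate₂/rate₁ = ([H₂O₂]₂/[H₂O₂]₁)^n
Step 2: rate₂/rate₁ = 6.4400e-02/4.7600e-02 = 1.353
Step 3: [H₂O₂]₂/[H₂O₂]₁ = 0.23/0.17 = 1.353
Step 4: n = ln(1.353)/ln(1.353) = 1.00 ≈ 1
Step 5: The reaction is first order in H₂O₂.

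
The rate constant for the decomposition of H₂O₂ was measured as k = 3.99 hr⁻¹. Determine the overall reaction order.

first order (1)

Step 1: The units of k for an nth-order reaction are (concentration)^(1-n)·(time)⁻¹.
Step 2: Here k has units hr⁻¹, so the concentration exponent is 0.
Step 3: 1 - n = 0 ⇒ n = 1. The reaction is first order.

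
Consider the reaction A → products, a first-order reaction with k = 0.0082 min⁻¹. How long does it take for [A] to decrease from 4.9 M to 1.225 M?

169.1 min

Step 1: For first-order: t = ln([A]₀/[A])/k
Step 2: t = ln(4.9/1.225)/0.0082
Step 3: t = ln(4)/0.0082
Step 4: t = 1.386/0.0082 = 169.1 min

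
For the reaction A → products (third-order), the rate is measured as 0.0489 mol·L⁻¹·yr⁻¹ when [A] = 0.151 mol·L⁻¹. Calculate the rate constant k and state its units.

14.2 (mol·L⁻¹)⁻²·yr⁻¹

Step 1: rate = k[A]^3, so k = rate / [A]^3.
Step 2: k = 0.0489 / (0.151)^3 = 0.0489 / 0.003443.
Step 3: k = 14.2 (mol·L⁻¹)⁻²·yr⁻¹.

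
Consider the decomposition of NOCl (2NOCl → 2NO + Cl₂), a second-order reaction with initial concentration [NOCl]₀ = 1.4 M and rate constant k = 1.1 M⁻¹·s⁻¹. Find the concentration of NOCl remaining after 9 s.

0.09421 M

Step 1: For a second-order reaction: 1/[NOCl] = 1/[NOCl]₀ + kt
Step 2: 1/[NOCl] = 1/1.4 + 1.1 × 9
Step 3: 1/[NOCl] = 0.7143 + 9.9 = 10.61
Step 4: [NOCl] = 1/10.61 = 0.09421 M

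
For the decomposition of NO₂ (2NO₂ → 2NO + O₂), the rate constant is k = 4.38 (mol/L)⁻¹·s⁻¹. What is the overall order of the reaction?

second order (2)

Step 1: The units of k for an nth-order reaction are (concentration)^(1-n)·(time)⁻¹.
Step 2: Here k has units (mol/L)⁻¹·s⁻¹, so the concentration exponent is -1.
Step 3: 1 - n = -1 ⇒ n = 2. The reaction is second order.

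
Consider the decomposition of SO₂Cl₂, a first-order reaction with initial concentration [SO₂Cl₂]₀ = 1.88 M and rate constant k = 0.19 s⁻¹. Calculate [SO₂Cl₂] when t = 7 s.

0.4972 M

Step 1: For a first-order reaction: [SO₂Cl₂] = [SO₂Cl₂]₀ × e^(-kt)
Step 2: [SO₂Cl₂] = 1.88 × e^(-0.19 × 7)
Step 3: [SO₂Cl₂] = 1.88 × e^(-1.33)
Step 4: [SO₂Cl₂] = 1.88 × 0.264477 = 0.4972 M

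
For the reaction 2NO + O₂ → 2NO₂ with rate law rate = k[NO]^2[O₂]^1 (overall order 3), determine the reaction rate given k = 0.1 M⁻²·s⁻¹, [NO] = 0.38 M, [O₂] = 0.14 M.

0.002022 M/s

Step 1: The rate law is rate = k[NO]^2[O₂]^1, overall order = 2+1 = 3
Step 2: Substitute values: rate = 0.1 × (0.38)^2 × (0.14)^1
Step 3: rate = 0.1 × 0.1444 × 0.14 = 0.0020216 M/s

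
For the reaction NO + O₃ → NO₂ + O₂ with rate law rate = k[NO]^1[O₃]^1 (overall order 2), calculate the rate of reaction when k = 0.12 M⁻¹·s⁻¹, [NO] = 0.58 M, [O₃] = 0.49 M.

0.0341 M/s

Step 1: The rate law is rate = k[NO]^1[O₃]^1, overall order = 1+1 = 2
Step 2: Substitute values: rate = 0.12 × (0.58)^1 × (0.49)^1
Step 3: rate = 0.12 × 0.58 × 0.49 = 0.034104 M/s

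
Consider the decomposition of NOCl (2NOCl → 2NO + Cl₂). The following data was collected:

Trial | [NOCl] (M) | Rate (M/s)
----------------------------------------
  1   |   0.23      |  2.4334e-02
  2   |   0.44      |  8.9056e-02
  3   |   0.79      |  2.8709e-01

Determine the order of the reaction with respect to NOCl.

second order (2)

Step 1: Compare trials to find order n where rate₂/rate₁ = ([NOCl]₂/[NOCl]₁)^n
Step 2: rate₂/rate₁ = 8.9056e-02/2.4334e-02 = 3.66
Step 3: [NOCl]₂/[NOCl]₁ = 0.44/0.23 = 1.913
Step 4: n = ln(3.66)/ln(1.913) = 2.00 ≈ 2
Step 5: The reaction is second order in NOCl.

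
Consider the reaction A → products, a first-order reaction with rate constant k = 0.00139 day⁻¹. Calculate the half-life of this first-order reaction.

498.7 day

Step 1: For a first-order reaction, t₁/₂ = ln(2)/k
Step 2: t₁/₂ = ln(2)/0.00139
Step 3: t₁/₂ = 0.6931/0.00139 = 498.7 day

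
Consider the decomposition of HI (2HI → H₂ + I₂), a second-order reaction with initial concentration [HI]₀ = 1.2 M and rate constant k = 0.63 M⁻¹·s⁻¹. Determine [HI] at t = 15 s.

0.09724 M

Step 1: For a second-order reaction: 1/[HI] = 1/[HI]₀ + kt
Step 2: 1/[HI] = 1/1.2 + 0.63 × 15
Step 3: 1/[HI] = 0.8333 + 9.45 = 10.28
Step 4: [HI] = 1/10.28 = 0.09724 M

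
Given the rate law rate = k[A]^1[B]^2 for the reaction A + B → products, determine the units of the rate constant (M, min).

M⁻²·min⁻¹

Step 1: Overall order = 1 + 2 = 3.
Step 2: rate has units M·min⁻¹; [A]^1[B]^2 has units M^3.
Step 3: k = rate/([A]^1[B]^2), so units of k = M^(1-3)·min⁻¹ = M⁻²·min⁻¹.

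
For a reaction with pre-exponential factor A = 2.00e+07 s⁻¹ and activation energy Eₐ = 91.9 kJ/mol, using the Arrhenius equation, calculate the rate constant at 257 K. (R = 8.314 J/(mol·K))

4.19e-12 s⁻¹

Step 1: Use the Arrhenius equation: k = A × exp(-Eₐ/RT)
Step 2: Convert Eₐ to J/mol: 91.9 kJ/mol = 91900 J/mol
Step 3: Calculate the exponent: -Eₐ/(RT) = -91900/(8.314 × 257) = -43.01029
Step 4: k = 2.00e+07 × exp(-43.01029)
Step 5: k = 2.00e+07 × 2.09348e-19 = 4.1870e-12 s⁻¹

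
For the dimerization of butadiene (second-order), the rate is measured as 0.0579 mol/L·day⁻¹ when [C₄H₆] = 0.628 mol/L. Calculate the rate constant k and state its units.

0.1468 (mol/L)⁻¹·day⁻¹

Step 1: rate = k[C₄H₆]^2, so k = rate / [C₄H₆]^2.
Step 2: k = 0.0579 / (0.628)^2 = 0.0579 / 0.3944.
Step 3: k = 0.1468 (mol/L)⁻¹·day⁻¹.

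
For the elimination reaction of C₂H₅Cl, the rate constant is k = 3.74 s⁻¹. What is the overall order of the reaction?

first order (1)

Step 1: The units of k for an nth-order reaction are (concentration)^(1-n)·(time)⁻¹.
Step 2: Here k has units s⁻¹, so the concentration exponent is 0.
Step 3: 1 - n = 0 ⇒ n = 1. The reaction is first order.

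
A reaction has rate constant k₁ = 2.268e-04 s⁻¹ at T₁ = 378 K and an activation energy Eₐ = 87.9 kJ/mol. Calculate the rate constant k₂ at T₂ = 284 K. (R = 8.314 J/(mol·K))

2.163e-08 s⁻¹

Step 1: Use the two-temperature Arrhenius form: ln(k₂/k₁) = -Eₐ/R × (1/T₂ - 1/T₁)
Step 2: Convert Eₐ to J/mol: 87.9 kJ/mol = 87900 J/mol
Step 3: 1/T₂ - 1/T₁ = 1/284 - 1/378 = 8.756241e-04 K⁻¹
Step 4: ln(k₂/k₁) = -87900/8.314 × 8.756241e-04 = -9.25756
Step 5: k₂ = k₁ × exp(-9.25756) = 2.268e-04 × 9.53878e-05 = 2.163e-08 s⁻¹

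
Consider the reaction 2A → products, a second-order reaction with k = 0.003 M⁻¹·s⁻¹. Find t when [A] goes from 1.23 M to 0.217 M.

1265 s

Step 1: For second-order: t = (1/[A] - 1/[A]₀)/k
Step 2: t = (1/0.217 - 1/1.23)/0.003
Step 3: t = (4.608 - 0.813)/0.003
Step 4: t = 3.795/0.003 = 1265 s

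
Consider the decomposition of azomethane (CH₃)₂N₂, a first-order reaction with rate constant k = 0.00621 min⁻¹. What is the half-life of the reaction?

111.6 min

Step 1: For a first-order reaction, t₁/₂ = ln(2)/k
Step 2: t₁/₂ = ln(2)/0.00621
Step 3: t₁/₂ = 0.6931/0.00621 = 111.6 min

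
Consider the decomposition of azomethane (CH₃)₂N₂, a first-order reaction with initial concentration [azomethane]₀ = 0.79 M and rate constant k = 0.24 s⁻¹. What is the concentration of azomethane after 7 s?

0.1472 M

Step 1: For a first-order reaction: [azomethane] = [azomethane]₀ × e^(-kt)
Step 2: [azomethane] = 0.79 × e^(-0.24 × 7)
Step 3: [azomethane] = 0.79 × e^(-1.68)
Step 4: [azomethane] = 0.79 × 0.186374 = 0.1472 M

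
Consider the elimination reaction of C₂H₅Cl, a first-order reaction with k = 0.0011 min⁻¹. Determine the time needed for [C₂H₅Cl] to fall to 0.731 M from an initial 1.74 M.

788.4 min

Step 1: For first-order: t = ln([C₂H₅Cl]₀/[C₂H₅Cl])/k
Step 2: t = ln(1.74/0.731)/0.0011
Step 3: t = ln(2.38)/0.0011
Step 4: t = 0.8672/0.0011 = 788.4 min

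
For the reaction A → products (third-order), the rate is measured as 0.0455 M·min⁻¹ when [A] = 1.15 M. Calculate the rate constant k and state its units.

0.02992 M⁻²·min⁻¹

Step 1: rate = k[A]^3, so k = rate / [A]^3.
Step 2: k = 0.0455 / (1.15)^3 = 0.0455 / 1.521.
Step 3: k = 0.02992 M⁻²·min⁻¹.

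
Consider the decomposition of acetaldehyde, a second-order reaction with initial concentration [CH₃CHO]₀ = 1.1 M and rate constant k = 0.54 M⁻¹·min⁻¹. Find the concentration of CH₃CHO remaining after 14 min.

0.1181 M

Step 1: For a second-order reaction: 1/[CH₃CHO] = 1/[CH₃CHO]₀ + kt
Step 2: 1/[CH₃CHO] = 1/1.1 + 0.54 × 14
Step 3: 1/[CH₃CHO] = 0.9091 + 7.56 = 8.469
Step 4: [CH₃CHO] = 1/8.469 = 0.1181 M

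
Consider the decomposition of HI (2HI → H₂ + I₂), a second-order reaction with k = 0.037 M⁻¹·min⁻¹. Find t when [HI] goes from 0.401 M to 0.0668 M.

337.2 min

Step 1: For second-order: t = (1/[HI] - 1/[HI]₀)/k
Step 2: t = (1/0.0668 - 1/0.401)/0.037
Step 3: t = (14.97 - 2.494)/0.037
Step 4: t = 12.48/0.037 = 337.2 min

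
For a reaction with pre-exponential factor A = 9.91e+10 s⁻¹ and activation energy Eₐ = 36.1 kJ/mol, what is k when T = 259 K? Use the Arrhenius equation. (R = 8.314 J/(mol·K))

5.19e+03 s⁻¹

Step 1: Use the Arrhenius equation: k = A × exp(-Eₐ/RT)
Step 2: Convert Eₐ to J/mol: 36.1 kJ/mol = 36100 J/mol
Step 3: Calculate the exponent: -Eₐ/(RT) = -36100/(8.314 × 259) = -16.76476
Step 4: k = 9.91e+10 × exp(-16.76476)
Step 5: k = 9.91e+10 × 5.23790e-08 = 5.1908e+03 s⁻¹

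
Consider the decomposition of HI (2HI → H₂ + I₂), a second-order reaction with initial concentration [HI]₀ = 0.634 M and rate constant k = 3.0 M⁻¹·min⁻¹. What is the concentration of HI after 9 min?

0.03499 M

Step 1: For a second-order reaction: 1/[HI] = 1/[HI]₀ + kt
Step 2: 1/[HI] = 1/0.634 + 3.0 × 9
Step 3: 1/[HI] = 1.577 + 27 = 28.58
Step 4: [HI] = 1/28.58 = 0.03499 M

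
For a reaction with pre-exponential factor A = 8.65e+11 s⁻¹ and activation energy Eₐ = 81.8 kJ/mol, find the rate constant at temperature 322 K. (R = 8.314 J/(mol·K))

4.65e-02 s⁻¹

Step 1: Use the Arrhenius equation: k = A × exp(-Eₐ/RT)
Step 2: Convert Eₐ to J/mol: 81.8 kJ/mol = 81800 J/mol
Step 3: Calculate the exponent: -Eₐ/(RT) = -81800/(8.314 × 322) = -30.55536
Step 4: k = 8.65e+11 × exp(-30.55536)
Step 5: k = 8.65e+11 × 5.37002e-14 = 4.6451e-02 s⁻¹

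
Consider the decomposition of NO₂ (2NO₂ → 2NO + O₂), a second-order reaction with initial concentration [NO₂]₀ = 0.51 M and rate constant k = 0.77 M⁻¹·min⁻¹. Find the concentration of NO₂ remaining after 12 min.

0.08928 M

Step 1: For a second-order reaction: 1/[NO₂] = 1/[NO₂]₀ + kt
Step 2: 1/[NO₂] = 1/0.51 + 0.77 × 12
Step 3: 1/[NO₂] = 1.961 + 9.24 = 11.2
Step 4: [NO₂] = 1/11.2 = 0.08928 M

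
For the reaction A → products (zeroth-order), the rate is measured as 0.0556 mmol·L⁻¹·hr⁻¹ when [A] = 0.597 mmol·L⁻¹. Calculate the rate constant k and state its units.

0.0556 mmol·L⁻¹·hr⁻¹

Step 1: For a zeroth-order reaction, rate = k (independent of concentration).
Step 2: k = rate = 0.0556 mmol·L⁻¹·hr⁻¹.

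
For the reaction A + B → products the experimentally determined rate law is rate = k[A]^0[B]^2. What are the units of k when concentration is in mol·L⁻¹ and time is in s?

(mol·L⁻¹)⁻¹·s⁻¹

Step 1: Overall order = 0 + 2 = 2.
Step 2: rate has units mol·L⁻¹·s⁻¹; [A]^0[B]^2 has units (mol·L⁻¹)^2.
Step 3: k = rate/([A]^0[B]^2), so units of k = (mol·L⁻¹)^(1-2)·s⁻¹ = (mol·L⁻¹)⁻¹·s⁻¹.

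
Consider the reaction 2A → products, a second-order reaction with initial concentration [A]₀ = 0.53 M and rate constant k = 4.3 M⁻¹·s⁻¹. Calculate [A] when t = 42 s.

0.00548 M

Step 1: For a second-order reaction: 1/[A] = 1/[A]₀ + kt
Step 2: 1/[A] = 1/0.53 + 4.3 × 42
Step 3: 1/[A] = 1.887 + 180.6 = 182.5
Step 4: [A] = 1/182.5 = 0.00548 M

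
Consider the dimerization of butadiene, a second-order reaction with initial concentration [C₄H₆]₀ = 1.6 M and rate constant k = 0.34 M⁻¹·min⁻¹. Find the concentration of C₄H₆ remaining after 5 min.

0.4301 M

Step 1: For a second-order reaction: 1/[C₄H₆] = 1/[C₄H₆]₀ + kt
Step 2: 1/[C₄H₆] = 1/1.6 + 0.34 × 5
Step 3: 1/[C₄H₆] = 0.625 + 1.7 = 2.325
Step 4: [C₄H₆] = 1/2.325 = 0.4301 M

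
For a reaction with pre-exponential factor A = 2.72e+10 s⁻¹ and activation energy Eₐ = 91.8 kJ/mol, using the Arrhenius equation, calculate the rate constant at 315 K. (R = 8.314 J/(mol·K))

1.63e-05 s⁻¹

Step 1: Use the Arrhenius equation: k = A × exp(-Eₐ/RT)
Step 2: Convert Eₐ to J/mol: 91.8 kJ/mol = 91800 J/mol
Step 3: Calculate the exponent: -Eₐ/(RT) = -91800/(8.314 × 315) = -35.05275
Step 4: k = 2.72e+10 × exp(-35.05275)
Step 5: k = 2.72e+10 × 5.98114e-16 = 1.6269e-05 s⁻¹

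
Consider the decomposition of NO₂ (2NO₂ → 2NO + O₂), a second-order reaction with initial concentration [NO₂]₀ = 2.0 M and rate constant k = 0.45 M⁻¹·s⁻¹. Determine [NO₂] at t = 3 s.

0.5405 M

Step 1: For a second-order reaction: 1/[NO₂] = 1/[NO₂]₀ + kt
Step 2: 1/[NO₂] = 1/2.0 + 0.45 × 3
Step 3: 1/[NO₂] = 0.5 + 1.35 = 1.85
Step 4: [NO₂] = 1/1.85 = 0.5405 M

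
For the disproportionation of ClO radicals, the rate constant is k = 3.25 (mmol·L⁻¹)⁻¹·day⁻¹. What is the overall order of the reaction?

second order (2)

Step 1: The units of k for an nth-order reaction are (concentration)^(1-n)·(time)⁻¹.
Step 2: Here k has units (mmol·L⁻¹)⁻¹·day⁻¹, so the concentration exponent is -1.
Step 3: 1 - n = -1 ⇒ n = 2. The reaction is second order.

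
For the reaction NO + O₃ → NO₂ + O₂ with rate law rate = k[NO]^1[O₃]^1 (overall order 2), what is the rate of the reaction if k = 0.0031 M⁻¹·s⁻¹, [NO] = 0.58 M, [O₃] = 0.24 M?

0.0004315 M/s

Step 1: The rate law is rate = k[NO]^1[O₃]^1, overall order = 1+1 = 2
Step 2: Substitute values: rate = 0.0031 × (0.58)^1 × (0.24)^1
Step 3: rate = 0.0031 × 0.58 × 0.24 = 0.00043152 M/s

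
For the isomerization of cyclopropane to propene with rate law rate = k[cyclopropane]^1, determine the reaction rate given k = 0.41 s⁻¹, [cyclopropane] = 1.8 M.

0.738 M/s

Step 1: Identify the rate law: rate = k[cyclopropane]^1
Step 2: Substitute values: rate = 0.41 × (1.8)^1
Step 3: Calculate: rate = 0.41 × 1.8 = 0.738 M/s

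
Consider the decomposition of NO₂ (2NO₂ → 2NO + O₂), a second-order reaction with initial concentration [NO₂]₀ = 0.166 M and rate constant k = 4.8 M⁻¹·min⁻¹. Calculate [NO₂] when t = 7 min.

0.02524 M

Step 1: For a second-order reaction: 1/[NO₂] = 1/[NO₂]₀ + kt
Step 2: 1/[NO₂] = 1/0.166 + 4.8 × 7
Step 3: 1/[NO₂] = 6.024 + 33.6 = 39.62
Step 4: [NO₂] = 1/39.62 = 0.02524 M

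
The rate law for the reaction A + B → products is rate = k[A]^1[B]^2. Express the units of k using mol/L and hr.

(mol/L)⁻²·hr⁻¹

Step 1: Overall order = 1 + 2 = 3.
Step 2: rate has units mol/L·hr⁻¹; [A]^1[B]^2 has units (mol/L)^3.
Step 3: k = rate/([A]^1[B]^2), so units of k = (mol/L)^(1-3)·hr⁻¹ = (mol/L)⁻²·hr⁻¹.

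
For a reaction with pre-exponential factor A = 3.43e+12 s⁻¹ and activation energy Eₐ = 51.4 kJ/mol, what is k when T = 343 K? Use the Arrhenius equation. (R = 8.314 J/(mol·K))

5.10e+04 s⁻¹

Step 1: Use the Arrhenius equation: k = A × exp(-Eₐ/RT)
Step 2: Convert Eₐ to J/mol: 51.4 kJ/mol = 51400 J/mol
Step 3: Calculate the exponent: -Eₐ/(RT) = -51400/(8.314 × 343) = -18.02432
Step 4: k = 3.43e+12 × exp(-18.02432)
Step 5: k = 3.43e+12 × 1.48641e-08 = 5.0984e+04 s⁻¹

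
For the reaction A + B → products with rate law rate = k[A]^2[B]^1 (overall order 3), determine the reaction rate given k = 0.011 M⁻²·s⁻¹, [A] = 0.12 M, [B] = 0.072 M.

1.14e-05 M/s

Step 1: The rate law is rate = k[A]^2[B]^1, overall order = 2+1 = 3
Step 2: Substitute values: rate = 0.011 × (0.12)^2 × (0.072)^1
Step 3: rate = 0.011 × 0.0144 × 0.072 = 1.14048e-05 M/s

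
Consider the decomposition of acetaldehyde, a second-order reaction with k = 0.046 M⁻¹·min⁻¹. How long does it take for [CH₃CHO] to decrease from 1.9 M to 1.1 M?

8.321 min

Step 1: For second-order: t = (1/[CH₃CHO] - 1/[CH₃CHO]₀)/k
Step 2: t = (1/1.1 - 1/1.9)/0.046
Step 3: t = (0.9091 - 0.5263)/0.046
Step 4: t = 0.3828/0.046 = 8.321 min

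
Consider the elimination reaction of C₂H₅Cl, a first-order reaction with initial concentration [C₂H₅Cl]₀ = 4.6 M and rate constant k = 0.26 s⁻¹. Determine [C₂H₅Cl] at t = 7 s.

0.7453 M

Step 1: For a first-order reaction: [C₂H₅Cl] = [C₂H₅Cl]₀ × e^(-kt)
Step 2: [C₂H₅Cl] = 4.6 × e^(-0.26 × 7)
Step 3: [C₂H₅Cl] = 4.6 × e^(-1.82)
Step 4: [C₂H₅Cl] = 4.6 × 0.162026 = 0.7453 M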